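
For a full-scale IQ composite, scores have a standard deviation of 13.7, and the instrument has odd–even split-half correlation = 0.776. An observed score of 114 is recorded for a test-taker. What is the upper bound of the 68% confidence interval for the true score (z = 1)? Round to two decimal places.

r_full = 2·0.776 / (1 + 0.776) ≃ 0.874
SEM = 13.700×√(1 − 0.874) ≃ 4.865
Half-width = 1×4.865 ≃ 4.865
Upper limit = 114 + 4.865 ≃ 118.865

118.87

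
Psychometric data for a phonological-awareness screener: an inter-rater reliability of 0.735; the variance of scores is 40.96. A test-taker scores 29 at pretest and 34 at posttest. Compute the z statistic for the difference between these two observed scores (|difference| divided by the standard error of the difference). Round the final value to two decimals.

σ = 40.96^(1/2) = 6.400
SEM = 6.400 * √(1 − 0.735) = 6.400 * √0.265 ≈ 6.400 * 0.515 ≈ 3.295
Standard error of the difference = 3.295·√2 ≈ 4.659
z = 5 / 4.659 ≈ 1.073

1.07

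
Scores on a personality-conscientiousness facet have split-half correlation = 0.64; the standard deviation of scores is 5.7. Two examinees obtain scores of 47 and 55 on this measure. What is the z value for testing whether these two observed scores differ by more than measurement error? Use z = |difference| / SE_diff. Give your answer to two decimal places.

Full-length reliability (Spearman-Brown) = 2(0.64)/(1+0.64) ≈ 0.780
SEM = 5.700 · √(1 − 0.780) = 5.700 · √0.220 ≈ 5.700 · 0.469 ≈ 2.671
SE_diff = SEM · √2 ≈ 2.671 · 1.414 ≈ 3.777
z = 8 / 3.777 ≈ 2.118

2.12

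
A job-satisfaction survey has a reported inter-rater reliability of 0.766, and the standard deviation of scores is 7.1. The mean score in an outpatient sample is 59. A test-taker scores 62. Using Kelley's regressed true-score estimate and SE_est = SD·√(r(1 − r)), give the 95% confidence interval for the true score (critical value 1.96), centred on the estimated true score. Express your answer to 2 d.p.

[55.41, 67.19]

T̂ = 0.766(62) + 0.234(59) ≈ 61.298
SE_est = 7.100·√[r(1 − r)] ≈ 3.006
95% CI: 61.298 ± 5.892 ≈ (55.406, 67.190)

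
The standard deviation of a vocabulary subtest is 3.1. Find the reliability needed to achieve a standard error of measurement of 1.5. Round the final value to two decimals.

0.77

Required reliability = 1 − (SEM/SD)² = 1 − 0.234 ≈ 0.766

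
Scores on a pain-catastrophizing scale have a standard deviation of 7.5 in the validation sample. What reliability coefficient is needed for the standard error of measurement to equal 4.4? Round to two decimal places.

r = 1 − (4.40000/7.5)² ≈ 1 − 0.34418 ≈ 0.65582

0.66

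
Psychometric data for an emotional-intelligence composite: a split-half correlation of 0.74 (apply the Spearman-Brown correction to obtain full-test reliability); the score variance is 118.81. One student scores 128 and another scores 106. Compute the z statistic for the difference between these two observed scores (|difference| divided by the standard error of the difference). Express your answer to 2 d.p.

3.69

σ = 118.81^(1/2) = 10.90000
Spearman-Brown: r = 2(0.74) / (1 + 0.74) = 1.48000 / 1.74000 ≈ 0.85057
SEM = 10.90000*√(1 − 0.85057) ≈ 4.21346
SE_diff = SEM * √2 ≈ 4.21346 * 1.41421 ≈ 5.95873
z = 22 / 5.95873 ≈ 3.69206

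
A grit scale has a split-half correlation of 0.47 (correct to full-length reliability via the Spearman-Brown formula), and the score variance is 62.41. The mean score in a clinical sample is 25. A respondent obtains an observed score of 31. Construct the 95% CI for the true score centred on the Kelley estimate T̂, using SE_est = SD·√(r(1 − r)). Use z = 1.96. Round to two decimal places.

[21.40, 36.27]

σ = 62.41^(1/2) = 7.90000
r_full = 2·0.47 / (1 + 0.47) ≈ 0.63946
T̂ = r·X + (1 − r)·M = 0.63946·31 + 0.36054·25 ≈ 19.82313 + 9.01361 ≈ 28.83673
SE_est = SD · √(r(1 − r)) = 7.90000 · √0.23055 ≈ 7.90000 · 0.48016 ≈ 3.79325
95% CI: 28.83673 ± 7.43477 ≈ (21.40196, 36.27151)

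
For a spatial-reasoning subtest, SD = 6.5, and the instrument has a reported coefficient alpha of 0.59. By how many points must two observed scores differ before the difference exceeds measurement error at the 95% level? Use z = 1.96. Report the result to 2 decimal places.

11.54

SEM = 6.500·√(1 − 0.590) ≃ 4.162
Standard error of the difference = 4.162·√2 ≃ 5.886
Smallest detectable difference = 1.96·5.886 ≃ 11.537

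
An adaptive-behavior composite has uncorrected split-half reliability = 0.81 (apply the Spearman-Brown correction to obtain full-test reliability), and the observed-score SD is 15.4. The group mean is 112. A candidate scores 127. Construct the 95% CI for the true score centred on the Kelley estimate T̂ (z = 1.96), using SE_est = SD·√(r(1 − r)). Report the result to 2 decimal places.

Spearman-Brown: r = 2(0.81) / (1 + 0.81) = 1.6200 / 1.8100 ≈ 0.8950
T̂ = 0.8950(127) + 0.1050(112) ≈ 125.4254
SE_est = SD * √(r(1 − r)) = 15.4000 * √0.0940 ≈ 15.4000 * 0.3065 ≈ 4.7204
CI = 125.4254 ± 1.96 * 4.7204 → [116.1735, 134.6773]

[116.17, 134.68]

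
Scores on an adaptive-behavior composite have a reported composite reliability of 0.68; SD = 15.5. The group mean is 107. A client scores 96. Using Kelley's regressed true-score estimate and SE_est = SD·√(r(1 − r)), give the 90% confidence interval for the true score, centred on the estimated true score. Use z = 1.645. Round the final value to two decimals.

T̂ = 0.680(96) + 0.320(107) ≈ 99.520
SE_est = SD * √(r(1 − r)) = 15.500 * √0.218 ≈ 15.500 * 0.466 ≈ 7.230
CI = 99.520 ± 1.645 * 7.230 → [87.626, 111.414]

[87.63, 111.41]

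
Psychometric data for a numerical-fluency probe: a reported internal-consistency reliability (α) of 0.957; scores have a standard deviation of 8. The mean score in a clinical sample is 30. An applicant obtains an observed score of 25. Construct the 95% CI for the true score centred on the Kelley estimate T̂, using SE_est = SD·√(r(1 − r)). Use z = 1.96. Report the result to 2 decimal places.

T̂ = r·X + (1 − r)·M = 0.95700·25 + 0.04300·30 = 23.92500 + 1.29000 ≈ 25.21500
SE_est = SD · √(r(1 − r)) = 8.00000 · √0.04115 ≈ 8.00000 · 0.20286 ≈ 1.62286
CI = 25.21500 ± 1.96 · 1.62286 → [22.03420, 28.39580]

[22.03, 28.40]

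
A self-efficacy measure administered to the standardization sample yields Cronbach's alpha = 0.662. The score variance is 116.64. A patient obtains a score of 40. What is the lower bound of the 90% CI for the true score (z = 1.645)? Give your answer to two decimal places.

29.67

SD = √116.64 ≈ 10.800
SEM = 10.800 × √(1 − 0.662) = 10.800 × √0.338 ≈ 10.800 × 0.581 ≈ 6.279
1.645 × SEM ≈ 10.329
Lower bound: 40 − 10.329 = 29.671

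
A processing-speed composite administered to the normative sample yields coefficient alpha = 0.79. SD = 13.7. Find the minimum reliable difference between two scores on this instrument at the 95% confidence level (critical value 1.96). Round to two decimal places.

17.40

SEM = 13.7000 · √(1 − 0.7900) = 13.7000 · √0.2100 ≈ 13.7000 · 0.4583 ≈ 6.2781
SE_diff = √2 · SEM ≈ 8.8786
Minimum reliable difference = 1.96 · SE_diff ≈ 1.96 · 8.8786 ≈ 17.4021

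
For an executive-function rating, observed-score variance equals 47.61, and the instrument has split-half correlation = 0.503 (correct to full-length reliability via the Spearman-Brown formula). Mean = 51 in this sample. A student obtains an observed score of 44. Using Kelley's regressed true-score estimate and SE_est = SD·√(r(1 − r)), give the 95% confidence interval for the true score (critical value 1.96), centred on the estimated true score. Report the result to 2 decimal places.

SD = √47.61 ≈ 6.9000
Full-length reliability (Spearman-Brown) = 2(0.503)/(1+0.503) ≈ 0.6693
T̂ = r·X + (1 − r)·M = 0.6693·44 + 0.3307·51 ≈ 29.4504 + 16.8643 ≈ 46.3147
SE_est = 6.9000·√(0.6693·0.3307) ≈ 3.2461
CI = 46.3147 ± 1.96 · 3.2461 → [39.9523, 52.6771]

[39.95, 52.68]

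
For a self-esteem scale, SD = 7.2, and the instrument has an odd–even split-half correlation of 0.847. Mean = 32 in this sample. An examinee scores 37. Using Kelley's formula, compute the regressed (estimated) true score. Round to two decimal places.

36.59

r_full = 2·0.847 / (1 + 0.847) ≃ 0.9172
Estimated true score = 0.9172×37 + (1 − 0.9172)×32 ≃ 36.5858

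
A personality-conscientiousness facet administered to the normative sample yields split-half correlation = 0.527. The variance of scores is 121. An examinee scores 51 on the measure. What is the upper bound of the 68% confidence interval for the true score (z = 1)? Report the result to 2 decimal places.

57.12

SD = √121 = 11.00000
Spearman-Brown: r = 2(0.527) / (1 + 0.527) = 1.05400 / 1.52700 ≈ 0.69024
SEM = 11.00000×√(1 − 0.69024) ≈ 6.12215
1 × SEM ≈ 6.12215
Upper bound: 51 + 6.12215 = 57.12215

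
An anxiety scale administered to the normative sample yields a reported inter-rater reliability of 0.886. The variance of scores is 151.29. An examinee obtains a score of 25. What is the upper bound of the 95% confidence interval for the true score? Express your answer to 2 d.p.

SD = √151.29 = 12.30000
SEM = 12.30000·√(1 − 0.88600) ≈ 4.15296
1.96 · SEM ≈ 8.13980
Upper limit = 25 + 8.13980 ≈ 33.13980

33.14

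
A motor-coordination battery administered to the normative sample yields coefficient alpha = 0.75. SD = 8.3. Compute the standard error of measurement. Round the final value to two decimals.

4.15

SEM = 8.3000 * √(1 − 0.7500) = 8.3000 * √0.2500 ≈ 8.3000 * 0.5000 ≈ 4.1500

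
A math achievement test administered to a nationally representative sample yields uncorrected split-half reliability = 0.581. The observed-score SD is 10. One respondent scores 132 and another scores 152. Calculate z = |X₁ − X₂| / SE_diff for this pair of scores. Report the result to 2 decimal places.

2.75

Full-length reliability (Spearman-Brown) = 2(0.581)/(1+0.581) ≈ 0.7350
The standard error of measurement is 10.0000×√(1 − 0.7350) ≈ 10.0000×0.5148 ≈ 5.1480.
SE_diff = SEM × √2 ≈ 5.1480 × 1.4142 ≈ 7.2804
z = |132 − 152| / 7.2804 = 20 / 7.2804 ≈ 2.7471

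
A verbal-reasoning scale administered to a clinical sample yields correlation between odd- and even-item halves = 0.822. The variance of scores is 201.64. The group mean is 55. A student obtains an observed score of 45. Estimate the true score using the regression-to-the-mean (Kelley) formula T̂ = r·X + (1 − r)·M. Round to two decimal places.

45.98

Spearman-Brown: r = 2(0.822) / (1 + 0.822) = 1.6440 / 1.8220 ≈ 0.9023
Estimated true score = 0.9023×45 + (1 − 0.9023)×55 ≈ 45.9769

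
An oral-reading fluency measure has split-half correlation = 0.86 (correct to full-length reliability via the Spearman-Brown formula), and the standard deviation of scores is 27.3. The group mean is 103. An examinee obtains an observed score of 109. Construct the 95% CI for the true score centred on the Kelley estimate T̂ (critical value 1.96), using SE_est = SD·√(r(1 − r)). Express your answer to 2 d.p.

[94.43, 122.67]

Spearman-Brown: r = 2(0.86) / (1 + 0.86) = 1.7200 / 1.8600 ≈ 0.9247
Estimated true score = 0.9247*109 + (1 − 0.9247)*103 ≈ 108.5484
SE_est = SD * √(r(1 − r)) = 27.3000 * √0.0696 ≈ 27.3000 * 0.2638 ≈ 7.2024
CI = 108.5484 ± 1.96 * 7.2024 → [94.4317, 122.6651]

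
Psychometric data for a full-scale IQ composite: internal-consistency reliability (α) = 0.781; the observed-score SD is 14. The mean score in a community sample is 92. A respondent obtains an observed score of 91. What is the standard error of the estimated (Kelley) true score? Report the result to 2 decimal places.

SE_est = SD * √(r(1 − r)) = 14.0000 * √0.1710 ≃ 14.0000 * 0.4136 ≃ 5.7900

5.79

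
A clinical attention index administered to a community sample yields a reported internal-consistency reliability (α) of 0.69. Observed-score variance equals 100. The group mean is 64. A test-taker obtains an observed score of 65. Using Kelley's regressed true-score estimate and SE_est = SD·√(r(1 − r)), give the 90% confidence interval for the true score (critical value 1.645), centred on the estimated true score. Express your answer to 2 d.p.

[57.08, 72.30]

σ = 100^(1/2) = 10.0000
T̂ = r·X + (1 − r)·M = 0.6900*65 + 0.3100*64 = 44.8500 + 19.8400 ≈ 64.6900
SE_est = SD * √(r(1 − r)) = 10.0000 * √0.2139 ≈ 10.0000 * 0.4625 ≈ 4.6249
90% CI: 64.6900 ± 7.6080 ≈ (57.0820, 72.2980)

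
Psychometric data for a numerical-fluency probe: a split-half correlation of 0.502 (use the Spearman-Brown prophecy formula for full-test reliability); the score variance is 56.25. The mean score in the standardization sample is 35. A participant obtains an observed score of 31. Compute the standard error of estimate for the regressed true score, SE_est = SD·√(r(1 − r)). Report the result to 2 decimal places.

3.53

SD = √56.25 = 7.500
Full-length reliability (Spearman-Brown) = 2(0.502)/(1+0.502) ≈ 0.668
SE_est = SD * √(r(1 − r)) = 7.500 * √0.222 ≈ 7.500 * 0.471 ≈ 3.531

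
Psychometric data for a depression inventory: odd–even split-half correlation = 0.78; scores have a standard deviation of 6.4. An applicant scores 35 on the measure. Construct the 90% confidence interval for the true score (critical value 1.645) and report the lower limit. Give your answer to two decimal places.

Spearman-Brown: r = 2(0.78) / (1 + 0.78) = 1.5600 / 1.7800 ≃ 0.8764
SEM = 6.4000 × √(1 − 0.8764) = 6.4000 × √0.1236 ≃ 6.4000 × 0.3516 ≃ 2.2500
1.645 × SEM ≃ 3.7012
Lower limit = 35 − 3.7012 ≃ 31.2988

31.30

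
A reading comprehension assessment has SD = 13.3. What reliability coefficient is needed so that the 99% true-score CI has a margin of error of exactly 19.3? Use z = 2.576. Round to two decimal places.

0.68

SEM needed = half-width / z = 19.3/2.576 ≈ 7.4922
r = 1 − (7.4922/13.3)² ≈ 1 − 0.3173 ≈ 0.6827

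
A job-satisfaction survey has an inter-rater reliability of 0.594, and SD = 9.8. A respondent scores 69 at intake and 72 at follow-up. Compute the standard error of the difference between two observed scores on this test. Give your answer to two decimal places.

SEM = 9.8000 * √(1 − 0.5940) = 9.8000 * √0.4060 ≈ 9.8000 * 0.6372 ≈ 6.2444
Standard error of the difference = 6.2444·√2 ≈ 8.8309

8.83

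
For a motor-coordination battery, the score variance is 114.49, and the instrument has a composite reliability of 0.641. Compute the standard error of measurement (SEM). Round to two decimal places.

6.41

SD = √114.49 = 10.7000
SEM = 10.7000 * √(1 − 0.6410) = 10.7000 * √0.3590 ≃ 10.7000 * 0.5992 ≃ 6.4111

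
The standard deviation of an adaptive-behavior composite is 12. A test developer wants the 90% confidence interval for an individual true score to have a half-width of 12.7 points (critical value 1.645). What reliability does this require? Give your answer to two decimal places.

Required SEM = 12.7 / 1.645 ≈ 7.7204
r = 1 − (7.7204/12)² ≈ 1 − 0.4139 ≈ 0.5861

0.59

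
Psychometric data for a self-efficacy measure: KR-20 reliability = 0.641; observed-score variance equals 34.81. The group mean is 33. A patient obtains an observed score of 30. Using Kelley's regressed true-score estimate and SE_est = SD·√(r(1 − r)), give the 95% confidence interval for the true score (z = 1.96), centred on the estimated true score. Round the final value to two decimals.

[25.53, 36.62]

SD = √34.81 = 5.9000
T̂ = 0.6410(30) + 0.3590(33) ≈ 31.0770
SE_est = SD × √(r(1 − r)) = 5.9000 × √0.2301 ≈ 5.9000 × 0.4797 ≈ 2.8303
CI = 31.0770 ± 1.96 × 2.8303 → [25.5297, 36.6243]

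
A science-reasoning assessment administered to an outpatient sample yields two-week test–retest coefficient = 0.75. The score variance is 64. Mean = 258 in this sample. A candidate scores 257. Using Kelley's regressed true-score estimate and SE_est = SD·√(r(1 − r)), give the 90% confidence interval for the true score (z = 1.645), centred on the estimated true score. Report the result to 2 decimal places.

SD = √64 ≈ 8.0000
Estimated true score = 0.7500×257 + (1 − 0.7500)×258 ≈ 257.2500
SE_est = SD × √(r(1 − r)) = 8.0000 × √0.1875 ≈ 8.0000 × 0.4330 ≈ 3.4641
90% CI: 257.2500 ± 5.6984 ≈ (251.5516, 262.9484)

[251.55, 262.95]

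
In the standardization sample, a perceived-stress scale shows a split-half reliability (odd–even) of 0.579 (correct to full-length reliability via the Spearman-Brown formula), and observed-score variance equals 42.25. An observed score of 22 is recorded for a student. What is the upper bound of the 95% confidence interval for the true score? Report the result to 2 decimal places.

SD = √42.25 ≈ 6.5000
Full-length reliability (Spearman-Brown) = 2(0.579)/(1+0.579) ≈ 0.7334
SEM = 6.5000*√(1 − 0.7334) ≈ 3.3563
Half-width = 1.96*3.3563 ≈ 6.5784
Upper bound: 22 + 6.5784 = 28.5784

28.58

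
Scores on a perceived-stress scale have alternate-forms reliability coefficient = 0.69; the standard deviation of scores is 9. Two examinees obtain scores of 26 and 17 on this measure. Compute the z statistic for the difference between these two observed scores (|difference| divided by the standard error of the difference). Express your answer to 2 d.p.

1.27

SEM = 9.000 · √(1 − 0.690) = 9.000 · √0.310 ≈ 9.000 · 0.557 ≈ 5.011
Standard error of the difference = 5.011·√2 ≈ 7.087
z = 9 / 7.087 ≈ 1.270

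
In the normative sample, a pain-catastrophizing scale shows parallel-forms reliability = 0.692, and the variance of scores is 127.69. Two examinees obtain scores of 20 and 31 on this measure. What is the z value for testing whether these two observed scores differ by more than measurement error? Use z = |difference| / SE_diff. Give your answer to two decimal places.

1.24

SD = √127.69 = 11.3000
SEM = 11.3000 * √(1 − 0.6920) = 11.3000 * √0.3080 ≈ 11.3000 * 0.5550 ≈ 6.2712
SE_diff = √2 * SEM ≈ 8.8689
z = 11 / 8.8689 ≈ 1.2403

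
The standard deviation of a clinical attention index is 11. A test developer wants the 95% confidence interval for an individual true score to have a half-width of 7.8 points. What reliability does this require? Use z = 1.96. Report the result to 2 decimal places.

SEM needed = half-width / z = 7.8/1.96 ≃ 3.97959
r = 1 − (SEM / SD)² = 1 − (3.97959 / 11)² ≃ 1 − 0.13089 ≃ 0.86911

0.87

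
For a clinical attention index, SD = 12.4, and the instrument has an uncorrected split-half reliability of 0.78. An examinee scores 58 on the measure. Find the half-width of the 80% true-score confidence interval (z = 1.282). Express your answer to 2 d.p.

Spearman-Brown: r = 2(0.78) / (1 + 0.78) = 1.560 / 1.780 ≃ 0.876
SEM = 12.400 · √(1 − 0.876) = 12.400 · √0.124 ≃ 12.400 · 0.352 ≃ 4.359
Margin = 1.282 · 4.359 ≃ 5.589

5.59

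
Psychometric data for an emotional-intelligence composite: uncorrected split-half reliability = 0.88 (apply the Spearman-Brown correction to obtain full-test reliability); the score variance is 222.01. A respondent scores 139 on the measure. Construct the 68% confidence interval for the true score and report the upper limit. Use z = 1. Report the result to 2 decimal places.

σ = 222.01^(1/2) = 14.9000
Spearman-Brown: r = 2(0.88) / (1 + 0.88) = 1.7600 / 1.8800 ≈ 0.9362
SEM = 14.9000*√(1 − 0.9362) ≈ 3.7644
1 * SEM ≈ 3.7644
Upper bound: 139 + 3.7644 = 142.7644

142.76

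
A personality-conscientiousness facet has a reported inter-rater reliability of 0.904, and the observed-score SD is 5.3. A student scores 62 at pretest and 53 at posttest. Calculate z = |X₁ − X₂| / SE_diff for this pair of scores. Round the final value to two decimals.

SEM = 5.3000 · √(1 − 0.9040) = 5.3000 · √0.0960 ≃ 5.3000 · 0.3098 ≃ 1.6421
SE_diff = √2 · SEM ≃ 2.3223
z = 9 / 2.3223 ≃ 3.8754

3.88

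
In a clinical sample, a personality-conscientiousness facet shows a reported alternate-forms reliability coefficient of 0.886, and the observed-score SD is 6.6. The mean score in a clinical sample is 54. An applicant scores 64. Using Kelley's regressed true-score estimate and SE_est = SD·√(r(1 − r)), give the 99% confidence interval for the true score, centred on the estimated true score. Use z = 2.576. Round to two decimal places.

[57.46, 68.26]

T̂ = r·X + (1 − r)·M = 0.886·64 + 0.114·54 = 56.704 + 6.156 ≈ 62.860
SE_est = 6.600·√(0.886·0.114) ≈ 2.098
99% CI: 62.860 ± 5.403 ≈ (57.457, 68.263)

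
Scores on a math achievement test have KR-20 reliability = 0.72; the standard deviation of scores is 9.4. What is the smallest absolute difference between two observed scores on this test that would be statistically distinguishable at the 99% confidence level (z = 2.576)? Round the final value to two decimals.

18.12

SEM = 9.4000 · √(1 − 0.7200) = 9.4000 · √0.2800 ≈ 9.4000 · 0.5292 ≈ 4.9740
Standard error of the difference = 4.9740·√2 ≈ 7.0343
Smallest detectable difference = 2.576·7.0343 ≈ 18.1204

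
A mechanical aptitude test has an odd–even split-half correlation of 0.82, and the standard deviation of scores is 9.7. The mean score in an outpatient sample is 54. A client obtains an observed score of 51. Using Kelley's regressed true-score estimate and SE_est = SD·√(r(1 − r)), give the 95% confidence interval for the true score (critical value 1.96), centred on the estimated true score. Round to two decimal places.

[45.62, 56.97]

Spearman-Brown: r = 2(0.82) / (1 + 0.82) = 1.64000 / 1.82000 ≈ 0.90110
Estimated true score = 0.90110·51 + (1 − 0.90110)·54 ≈ 51.29670
SE_est = SD · √(r(1 − r)) = 9.70000 · √0.08912 ≈ 9.70000 · 0.29853 ≈ 2.89573
CI = 51.29670 ± 1.96 · 2.89573 → [45.62107, 56.97234]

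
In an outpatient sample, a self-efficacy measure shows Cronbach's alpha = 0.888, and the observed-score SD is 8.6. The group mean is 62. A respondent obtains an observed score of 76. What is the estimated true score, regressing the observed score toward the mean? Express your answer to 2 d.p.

74.43

T̂ = 0.8880(76) + 0.1120(62) ≈ 74.4320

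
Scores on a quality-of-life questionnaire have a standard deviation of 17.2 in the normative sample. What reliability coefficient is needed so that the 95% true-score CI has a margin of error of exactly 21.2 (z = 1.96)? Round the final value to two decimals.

Required SEM = 21.2 / 1.96 ≈ 10.81633
Required reliability = 1 − (SEM/SD)² = 1 − 0.39546 ≈ 0.60454

0.60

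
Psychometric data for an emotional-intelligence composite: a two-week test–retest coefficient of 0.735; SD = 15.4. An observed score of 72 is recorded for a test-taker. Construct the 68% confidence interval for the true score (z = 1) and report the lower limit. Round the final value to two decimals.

64.07

SEM = 15.40000 × √(1 − 0.73500) = 15.40000 × √0.26500 ≈ 15.40000 × 0.51478 ≈ 7.92764
1 × SEM ≈ 7.92764
Lower limit = 72 − 7.92764 ≈ 64.07236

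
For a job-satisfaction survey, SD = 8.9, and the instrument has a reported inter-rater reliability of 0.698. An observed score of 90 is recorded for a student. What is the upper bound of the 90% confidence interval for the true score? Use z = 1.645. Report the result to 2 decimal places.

SEM = 8.9000·√(1 − 0.6980) ≈ 4.8910
1.645 · SEM ≈ 8.0456
Upper limit = 90 + 8.0456 ≈ 98.0456

98.05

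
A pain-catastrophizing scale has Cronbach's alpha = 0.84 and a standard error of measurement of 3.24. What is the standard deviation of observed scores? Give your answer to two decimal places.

SD = 3.24 / √(1 − 0.84) ≃ 8.100

8.10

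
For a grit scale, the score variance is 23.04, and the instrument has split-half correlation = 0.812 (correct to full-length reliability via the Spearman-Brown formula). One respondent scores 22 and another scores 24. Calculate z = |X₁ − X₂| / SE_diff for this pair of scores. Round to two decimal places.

σ = 23.04^(1/2) = 4.8000
r_full = 2·0.812 / (1 + 0.812) ≈ 0.8962
SEM = 4.8000*√(1 − 0.8962) ≈ 1.5461
Standard error of the difference = 1.5461·√2 ≈ 2.1865
z = 2 / 2.1865 ≈ 0.9147

0.91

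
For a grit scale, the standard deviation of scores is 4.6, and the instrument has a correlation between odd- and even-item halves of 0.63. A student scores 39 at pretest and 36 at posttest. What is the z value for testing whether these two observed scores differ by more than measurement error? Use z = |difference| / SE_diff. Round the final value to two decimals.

0.97

r_full = 2·0.63 / (1 + 0.63) ≃ 0.7730
The standard error of measurement is 4.6000·√(1 − 0.7730) ≃ 4.6000·0.4764 ≃ 2.1916.
SE_diff = SEM · √2 ≃ 2.1916 · 1.4142 ≃ 3.0994
z = |39 − 36| / 3.0994 = 3 / 3.0994 ≃ 0.9679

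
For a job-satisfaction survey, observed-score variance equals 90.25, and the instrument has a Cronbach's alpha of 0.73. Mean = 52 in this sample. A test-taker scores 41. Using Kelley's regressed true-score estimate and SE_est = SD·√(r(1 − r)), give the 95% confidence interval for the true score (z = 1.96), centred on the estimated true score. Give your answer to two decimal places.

[35.70, 52.24]

SD = √90.25 ≃ 9.50000
Estimated true score = 0.73000*41 + (1 − 0.73000)*52 ≃ 43.97000
SE_est = SD * √(r(1 − r)) = 9.50000 * √0.19710 ≃ 9.50000 * 0.44396 ≃ 4.21761
CI = 43.97000 ± 1.96 * 4.21761 → [35.70347, 52.23653]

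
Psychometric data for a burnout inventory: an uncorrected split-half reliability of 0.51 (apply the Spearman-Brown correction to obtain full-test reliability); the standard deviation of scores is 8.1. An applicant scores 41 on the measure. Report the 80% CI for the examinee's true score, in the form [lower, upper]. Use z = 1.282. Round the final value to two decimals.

[35.08, 46.92]

r_full = 2·0.51 / (1 + 0.51) ≈ 0.67550
SEM = 8.10000 × √(1 − 0.67550) = 8.10000 × √0.32450 ≈ 8.10000 × 0.56965 ≈ 4.61418
1.282 × SEM ≈ 5.91538
CI = 41 ± 5.91538 → [35.08462, 46.91538]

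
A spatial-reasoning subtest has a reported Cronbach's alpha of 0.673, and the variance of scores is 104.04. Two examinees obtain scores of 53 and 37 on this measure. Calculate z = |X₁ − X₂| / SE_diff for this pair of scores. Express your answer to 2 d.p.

σ = 104.04^(1/2) = 10.2000
SEM = 10.2000 * √(1 − 0.6730) = 10.2000 * √0.3270 ≈ 10.2000 * 0.5718 ≈ 5.8328
Standard error of the difference = 5.8328·√2 ≈ 8.2488
z = |53 − 37| / 8.2488 = 16 / 8.2488 ≈ 1.9397

1.94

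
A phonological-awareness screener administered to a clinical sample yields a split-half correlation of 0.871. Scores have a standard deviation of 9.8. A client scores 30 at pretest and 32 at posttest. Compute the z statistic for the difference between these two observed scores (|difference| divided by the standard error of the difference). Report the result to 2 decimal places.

0.55

Spearman-Brown: r = 2(0.871) / (1 + 0.871) = 1.74200 / 1.87100 ≈ 0.93105
SEM = 9.80000 · √(1 − 0.93105) = 9.80000 · √0.06895 ≈ 9.80000 · 0.26258 ≈ 2.57326
Standard error of the difference = 2.57326·√2 ≈ 3.63914
z = |30 − 32| / 3.63914 = 2 / 3.63914 ≈ 0.54958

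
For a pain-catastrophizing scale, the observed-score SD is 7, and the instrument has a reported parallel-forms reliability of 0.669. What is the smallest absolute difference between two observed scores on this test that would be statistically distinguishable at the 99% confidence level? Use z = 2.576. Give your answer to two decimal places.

SEM = 7.0000 · √(1 − 0.6690) = 7.0000 · √0.3310 ≈ 7.0000 · 0.5753 ≈ 4.0273
SE_diff = SEM · √2 ≈ 4.0273 · 1.4142 ≈ 5.6954
Smallest detectable difference = 2.576·5.6954 ≈ 14.6714

14.67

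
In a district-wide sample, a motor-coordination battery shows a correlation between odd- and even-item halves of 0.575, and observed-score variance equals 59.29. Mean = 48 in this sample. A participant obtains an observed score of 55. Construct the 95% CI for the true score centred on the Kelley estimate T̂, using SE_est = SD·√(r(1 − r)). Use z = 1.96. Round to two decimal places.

SD = √59.29 ≃ 7.7000
Full-length reliability (Spearman-Brown) = 2(0.575)/(1+0.575) ≃ 0.7302
T̂ = 0.7302(55) + 0.2698(48) ≃ 53.1111
SE_est = SD × √(r(1 − r)) = 7.7000 × √0.1970 ≃ 7.7000 × 0.4439 ≃ 3.4179
CI = 53.1111 ± 1.96 × 3.4179 → [46.4121, 59.8101]

[46.41, 59.81]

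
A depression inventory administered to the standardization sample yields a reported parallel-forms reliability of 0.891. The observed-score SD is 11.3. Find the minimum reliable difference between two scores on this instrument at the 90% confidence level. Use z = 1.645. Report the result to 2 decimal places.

8.68

SEM = 11.30000·√(1 − 0.89100) ≈ 3.73071
SE_diff = √2 · SEM ≈ 5.27602
Smallest detectable difference = 1.645·5.27602 ≈ 8.67906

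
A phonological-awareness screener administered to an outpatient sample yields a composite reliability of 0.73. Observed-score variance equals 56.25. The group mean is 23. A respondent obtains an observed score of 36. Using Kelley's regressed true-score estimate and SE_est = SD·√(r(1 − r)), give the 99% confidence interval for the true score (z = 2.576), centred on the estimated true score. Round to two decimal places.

σ = 56.25^(1/2) = 7.500
T̂ = r·X + (1 − r)·M = 0.730×36 + 0.270×23 = 26.280 + 6.210 ≈ 32.490
SE_est = 7.500×√(0.730×0.270) ≈ 3.330
CI = 32.490 ± 2.576 × 3.330 → [23.913, 41.067]

[23.91, 41.07]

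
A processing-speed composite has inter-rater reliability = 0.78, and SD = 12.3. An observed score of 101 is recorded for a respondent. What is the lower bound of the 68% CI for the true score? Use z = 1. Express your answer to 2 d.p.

SEM = 12.30000 * √(1 − 0.78000) = 12.30000 * √0.22000 ≈ 12.30000 * 0.46904 ≈ 5.76921
Margin = 1 * 5.76921 ≈ 5.76921
Lower bound: 101 − 5.76921 = 95.23079

95.23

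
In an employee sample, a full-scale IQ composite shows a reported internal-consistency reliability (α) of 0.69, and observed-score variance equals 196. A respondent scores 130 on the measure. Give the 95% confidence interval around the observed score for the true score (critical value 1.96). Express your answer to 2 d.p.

SD = √196 = 14.0000
SEM = 14.0000×√(1 − 0.6900) ≈ 7.7949
Half-width = 1.96×7.7949 ≈ 15.2779
95% CI: 130 ± 15.2779 = [114.7221, 145.2779]

[114.72, 145.28]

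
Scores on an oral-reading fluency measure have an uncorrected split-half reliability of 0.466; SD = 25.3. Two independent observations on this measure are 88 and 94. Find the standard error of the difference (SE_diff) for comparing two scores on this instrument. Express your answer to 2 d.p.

21.59

Full-length reliability (Spearman-Brown) = 2(0.466)/(1+0.466) ≃ 0.636
SEM = 25.300×√(1 − 0.636) ≃ 15.269
SE_diff = √2 × SEM ≃ 21.594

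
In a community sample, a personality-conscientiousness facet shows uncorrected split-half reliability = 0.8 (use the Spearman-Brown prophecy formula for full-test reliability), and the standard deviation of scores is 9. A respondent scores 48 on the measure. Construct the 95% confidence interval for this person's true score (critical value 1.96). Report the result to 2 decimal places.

Full-length reliability (Spearman-Brown) = 2(0.8)/(1+0.8) ≃ 0.8889
SEM = 9.0000×√(1 − 0.8889) ≃ 3.0000
1.96 × SEM ≃ 5.8800
Interval: (42.1200, 53.8800)

[42.12, 53.88]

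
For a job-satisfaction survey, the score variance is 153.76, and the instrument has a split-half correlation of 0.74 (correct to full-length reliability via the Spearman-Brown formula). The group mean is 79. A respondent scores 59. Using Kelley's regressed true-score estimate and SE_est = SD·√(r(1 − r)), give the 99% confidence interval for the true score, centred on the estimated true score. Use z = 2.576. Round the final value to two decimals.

SD = √153.76 = 12.400
r_full = 2·0.74 / (1 + 0.74) ≃ 0.851
Estimated true score = 0.851*59 + (1 − 0.851)*79 ≃ 61.989
SE_est = SD * √(r(1 − r)) = 12.400 * √0.127 ≃ 12.400 * 0.357 ≃ 4.421
99% CI: 61.989 ± 11.388 ≃ (50.601, 73.376)

[50.60, 73.38]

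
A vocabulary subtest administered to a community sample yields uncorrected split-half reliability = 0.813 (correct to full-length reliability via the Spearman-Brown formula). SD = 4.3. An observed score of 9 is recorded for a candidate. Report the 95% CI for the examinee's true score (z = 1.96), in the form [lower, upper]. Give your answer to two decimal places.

[6.29, 11.71]

Full-length reliability (Spearman-Brown) = 2(0.813)/(1+0.813) ≈ 0.8969
The standard error of measurement is 4.3000*√(1 − 0.8969) ≈ 4.3000*0.3212 ≈ 1.3810.
Margin = 1.96 * 1.3810 ≈ 2.7067
CI = 9 ± 2.7067 → [6.2933, 11.7067]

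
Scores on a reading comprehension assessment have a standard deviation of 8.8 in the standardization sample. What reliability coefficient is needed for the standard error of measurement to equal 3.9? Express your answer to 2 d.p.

0.80

r = 1 − (SEM / SD)² = 1 − (3.900 / 8.8)² ≃ 1 − 0.196 ≃ 0.804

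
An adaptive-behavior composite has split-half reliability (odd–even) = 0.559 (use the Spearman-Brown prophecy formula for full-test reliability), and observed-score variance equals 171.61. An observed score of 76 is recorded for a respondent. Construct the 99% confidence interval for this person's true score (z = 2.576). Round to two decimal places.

[58.05, 93.95]

SD = √171.61 ≃ 13.100
Full-length reliability (Spearman-Brown) = 2(0.559)/(1+0.559) ≃ 0.717
SEM = 13.100 * √(1 − 0.717) = 13.100 * √0.283 ≃ 13.100 * 0.532 ≃ 6.967
Margin = 2.576 * 6.967 ≃ 17.948
Interval: (58.052, 93.948)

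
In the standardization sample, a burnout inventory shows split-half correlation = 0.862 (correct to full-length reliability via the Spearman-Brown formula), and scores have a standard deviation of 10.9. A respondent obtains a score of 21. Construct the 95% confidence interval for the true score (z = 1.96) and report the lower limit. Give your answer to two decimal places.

15.18

r_full = 2·0.862 / (1 + 0.862) ≈ 0.9259
SEM = 10.9000 · √(1 − 0.9259) = 10.9000 · √0.0741 ≈ 10.9000 · 0.2722 ≈ 2.9674
Margin = 1.96 · 2.9674 ≈ 5.8161
Lower limit = 21 − 5.8161 ≈ 15.1839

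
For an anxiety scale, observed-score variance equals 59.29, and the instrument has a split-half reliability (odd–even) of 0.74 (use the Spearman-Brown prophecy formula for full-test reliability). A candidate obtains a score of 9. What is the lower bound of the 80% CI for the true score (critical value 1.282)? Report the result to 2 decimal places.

SD = √59.29 = 7.70000
Full-length reliability (Spearman-Brown) = 2(0.74)/(1+0.74) ≈ 0.85057
The standard error of measurement is 7.70000*√(1 − 0.85057) ≈ 7.70000*0.38656 ≈ 2.97648.
1.282 * SEM ≈ 3.81585
Lower bound: 9 − 3.81585 = 5.18415

5.18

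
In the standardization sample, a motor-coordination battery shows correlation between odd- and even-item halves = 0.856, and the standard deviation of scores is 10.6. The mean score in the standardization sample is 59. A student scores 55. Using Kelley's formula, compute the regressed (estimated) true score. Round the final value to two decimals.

55.31

r_full = 2·0.856 / (1 + 0.856) ≈ 0.9224
T̂ = 0.9224(55) + 0.0776(59) ≈ 55.3103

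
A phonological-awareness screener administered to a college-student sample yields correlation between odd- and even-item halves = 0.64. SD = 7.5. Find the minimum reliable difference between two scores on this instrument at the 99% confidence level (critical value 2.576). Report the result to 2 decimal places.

12.80

Spearman-Brown: r = 2(0.64) / (1 + 0.64) = 1.28000 / 1.64000 ≈ 0.78049
SEM = 7.50000*√(1 − 0.78049) ≈ 3.51391
SE_diff = √2 * SEM ≈ 4.96942
Smallest detectable difference = 2.576*4.96942 ≈ 12.80122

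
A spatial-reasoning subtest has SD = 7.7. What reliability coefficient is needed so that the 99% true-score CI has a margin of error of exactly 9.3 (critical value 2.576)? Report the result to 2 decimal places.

Required SEM = 9.3 / 2.576 ≈ 3.610
Required reliability = 1 − (SEM/SD)² = 1 − 0.220 ≈ 0.780

0.78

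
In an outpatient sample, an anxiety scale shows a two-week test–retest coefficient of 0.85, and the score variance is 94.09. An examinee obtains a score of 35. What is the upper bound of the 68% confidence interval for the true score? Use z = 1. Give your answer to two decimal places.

σ = 94.09^(1/2) = 9.7000
SEM = 9.7000 * √(1 − 0.8500) = 9.7000 * √0.1500 ≃ 9.7000 * 0.3873 ≃ 3.7568
Margin = 1 * 3.7568 ≃ 3.7568
Upper limit = 35 + 3.7568 ≃ 38.7568

38.76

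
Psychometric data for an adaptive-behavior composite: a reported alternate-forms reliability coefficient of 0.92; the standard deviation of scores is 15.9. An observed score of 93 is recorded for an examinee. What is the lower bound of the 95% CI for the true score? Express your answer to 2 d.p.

SEM = 15.9000*√(1 − 0.9200) ≃ 4.4972
1.96 * SEM ≃ 8.8145
Lower bound: 93 − 8.8145 = 84.1855

84.19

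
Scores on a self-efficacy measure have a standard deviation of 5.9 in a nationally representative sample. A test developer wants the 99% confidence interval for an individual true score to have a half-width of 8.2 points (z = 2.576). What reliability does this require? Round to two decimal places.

0.71

SEM needed = half-width / z = 8.2/2.576 ≈ 3.183
r = 1 − (3.183/5.9)² ≈ 1 − 0.291 ≈ 0.709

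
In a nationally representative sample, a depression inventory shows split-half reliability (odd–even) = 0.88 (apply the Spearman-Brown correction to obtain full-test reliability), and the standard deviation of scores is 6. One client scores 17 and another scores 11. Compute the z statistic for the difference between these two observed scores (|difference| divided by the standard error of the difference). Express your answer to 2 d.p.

2.80

r_full = 2·0.88 / (1 + 0.88) ≈ 0.9362
SEM = 6.0000 · √(1 − 0.9362) = 6.0000 · √0.0638 ≈ 6.0000 · 0.2526 ≈ 1.5159
SE_diff = SEM · √2 ≈ 1.5159 · 1.4142 ≈ 2.1438
z = |17 − 11| / 2.1438 = 6 / 2.1438 ≈ 2.7988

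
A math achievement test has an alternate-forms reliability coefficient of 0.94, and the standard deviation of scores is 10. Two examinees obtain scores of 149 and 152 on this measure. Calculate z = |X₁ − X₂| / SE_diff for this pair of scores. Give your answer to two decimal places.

0.87

SEM = 10.0000*√(1 − 0.9400) ≃ 2.4495
SE_diff = √2 * SEM ≃ 3.4641
z = 3 / 3.4641 ≃ 0.8660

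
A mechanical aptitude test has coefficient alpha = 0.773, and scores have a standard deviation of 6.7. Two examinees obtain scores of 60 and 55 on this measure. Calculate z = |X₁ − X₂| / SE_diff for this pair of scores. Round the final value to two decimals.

The standard error of measurement is 6.7000·√(1 − 0.7730) ≈ 6.7000·0.4764 ≈ 3.1922.
SE_diff = SEM · √2 ≈ 3.1922 · 1.4142 ≈ 4.5144
z = 5 / 4.5144 ≈ 1.1076

1.11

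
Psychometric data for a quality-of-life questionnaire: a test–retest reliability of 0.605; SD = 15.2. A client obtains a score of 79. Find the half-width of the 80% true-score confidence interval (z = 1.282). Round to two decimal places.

SEM = 15.20000 × √(1 − 0.60500) = 15.20000 × √0.39500 ≃ 15.20000 × 0.62849 ≃ 9.55305
Margin = 1.282 × 9.55305 ≃ 12.24701

12.25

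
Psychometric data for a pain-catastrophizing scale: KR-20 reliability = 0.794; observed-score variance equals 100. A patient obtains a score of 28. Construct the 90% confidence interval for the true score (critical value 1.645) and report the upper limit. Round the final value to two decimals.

SD = √100 ≈ 10.0000
SEM = 10.0000×√(1 − 0.7940) ≈ 4.5387
1.645 × SEM ≈ 7.4662
Upper bound: 28 + 7.4662 = 35.4662

35.47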